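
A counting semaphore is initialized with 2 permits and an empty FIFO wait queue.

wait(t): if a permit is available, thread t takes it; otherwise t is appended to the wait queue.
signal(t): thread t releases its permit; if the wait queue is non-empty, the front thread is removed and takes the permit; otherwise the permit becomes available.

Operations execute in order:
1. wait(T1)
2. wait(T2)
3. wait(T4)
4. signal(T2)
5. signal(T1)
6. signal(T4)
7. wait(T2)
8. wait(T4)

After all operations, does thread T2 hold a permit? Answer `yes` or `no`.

Answer: yes

Derivation:
Step 1: wait(T1) -> count=1 queue=[] holders={T1}
Step 2: wait(T2) -> count=0 queue=[] holders={T1,T2}
Step 3: wait(T4) -> count=0 queue=[T4] holders={T1,T2}
Step 4: signal(T2) -> count=0 queue=[] holders={T1,T4}
Step 5: signal(T1) -> count=1 queue=[] holders={T4}
Step 6: signal(T4) -> count=2 queue=[] holders={none}
Step 7: wait(T2) -> count=1 queue=[] holders={T2}
Step 8: wait(T4) -> count=0 queue=[] holders={T2,T4}
Final holders: {T2,T4} -> T2 in holders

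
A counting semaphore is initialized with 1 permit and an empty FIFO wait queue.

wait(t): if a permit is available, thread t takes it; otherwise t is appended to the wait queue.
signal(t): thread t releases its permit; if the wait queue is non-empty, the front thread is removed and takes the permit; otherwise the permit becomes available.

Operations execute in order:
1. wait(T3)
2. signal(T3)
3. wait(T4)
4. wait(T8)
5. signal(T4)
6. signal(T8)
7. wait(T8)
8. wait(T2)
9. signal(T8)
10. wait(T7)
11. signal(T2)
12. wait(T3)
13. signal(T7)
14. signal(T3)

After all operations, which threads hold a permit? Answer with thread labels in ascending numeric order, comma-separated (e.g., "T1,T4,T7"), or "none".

Step 1: wait(T3) -> count=0 queue=[] holders={T3}
Step 2: signal(T3) -> count=1 queue=[] holders={none}
Step 3: wait(T4) -> count=0 queue=[] holders={T4}
Step 4: wait(T8) -> count=0 queue=[T8] holders={T4}
Step 5: signal(T4) -> count=0 queue=[] holders={T8}
Step 6: signal(T8) -> count=1 queue=[] holders={none}
Step 7: wait(T8) -> count=0 queue=[] holders={T8}
Step 8: wait(T2) -> count=0 queue=[T2] holders={T8}
Step 9: signal(T8) -> count=0 queue=[] holders={T2}
Step 10: wait(T7) -> count=0 queue=[T7] holders={T2}
Step 11: signal(T2) -> count=0 queue=[] holders={T7}
Step 12: wait(T3) -> count=0 queue=[T3] holders={T7}
Step 13: signal(T7) -> count=0 queue=[] holders={T3}
Step 14: signal(T3) -> count=1 queue=[] holders={none}
Final holders: none

Answer: none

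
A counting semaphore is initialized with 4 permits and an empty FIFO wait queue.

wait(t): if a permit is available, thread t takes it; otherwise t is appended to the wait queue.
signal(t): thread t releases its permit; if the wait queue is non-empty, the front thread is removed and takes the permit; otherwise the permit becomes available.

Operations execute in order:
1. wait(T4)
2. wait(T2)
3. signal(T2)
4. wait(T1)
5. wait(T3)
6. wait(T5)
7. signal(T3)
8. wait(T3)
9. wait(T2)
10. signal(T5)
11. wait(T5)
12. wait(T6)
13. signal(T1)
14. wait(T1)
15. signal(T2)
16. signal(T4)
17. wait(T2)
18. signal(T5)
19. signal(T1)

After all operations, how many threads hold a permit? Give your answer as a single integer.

Step 1: wait(T4) -> count=3 queue=[] holders={T4}
Step 2: wait(T2) -> count=2 queue=[] holders={T2,T4}
Step 3: signal(T2) -> count=3 queue=[] holders={T4}
Step 4: wait(T1) -> count=2 queue=[] holders={T1,T4}
Step 5: wait(T3) -> count=1 queue=[] holders={T1,T3,T4}
Step 6: wait(T5) -> count=0 queue=[] holders={T1,T3,T4,T5}
Step 7: signal(T3) -> count=1 queue=[] holders={T1,T4,T5}
Step 8: wait(T3) -> count=0 queue=[] holders={T1,T3,T4,T5}
Step 9: wait(T2) -> count=0 queue=[T2] holders={T1,T3,T4,T5}
Step 10: signal(T5) -> count=0 queue=[] holders={T1,T2,T3,T4}
Step 11: wait(T5) -> count=0 queue=[T5] holders={T1,T2,T3,T4}
Step 12: wait(T6) -> count=0 queue=[T5,T6] holders={T1,T2,T3,T4}
Step 13: signal(T1) -> count=0 queue=[T6] holders={T2,T3,T4,T5}
Step 14: wait(T1) -> count=0 queue=[T6,T1] holders={T2,T3,T4,T5}
Step 15: signal(T2) -> count=0 queue=[T1] holders={T3,T4,T5,T6}
Step 16: signal(T4) -> count=0 queue=[] holders={T1,T3,T5,T6}
Step 17: wait(T2) -> count=0 queue=[T2] holders={T1,T3,T5,T6}
Step 18: signal(T5) -> count=0 queue=[] holders={T1,T2,T3,T6}
Step 19: signal(T1) -> count=1 queue=[] holders={T2,T3,T6}
Final holders: {T2,T3,T6} -> 3 thread(s)

Answer: 3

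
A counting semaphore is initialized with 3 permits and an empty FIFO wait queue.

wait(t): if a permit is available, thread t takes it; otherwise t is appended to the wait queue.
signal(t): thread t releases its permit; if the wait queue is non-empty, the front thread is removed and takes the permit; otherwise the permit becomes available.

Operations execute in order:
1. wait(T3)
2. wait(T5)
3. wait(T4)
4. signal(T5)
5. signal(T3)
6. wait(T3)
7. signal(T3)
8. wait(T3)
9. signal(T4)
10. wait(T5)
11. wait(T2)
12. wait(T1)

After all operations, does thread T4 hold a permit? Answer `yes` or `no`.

Answer: no

Derivation:
Step 1: wait(T3) -> count=2 queue=[] holders={T3}
Step 2: wait(T5) -> count=1 queue=[] holders={T3,T5}
Step 3: wait(T4) -> count=0 queue=[] holders={T3,T4,T5}
Step 4: signal(T5) -> count=1 queue=[] holders={T3,T4}
Step 5: signal(T3) -> count=2 queue=[] holders={T4}
Step 6: wait(T3) -> count=1 queue=[] holders={T3,T4}
Step 7: signal(T3) -> count=2 queue=[] holders={T4}
Step 8: wait(T3) -> count=1 queue=[] holders={T3,T4}
Step 9: signal(T4) -> count=2 queue=[] holders={T3}
Step 10: wait(T5) -> count=1 queue=[] holders={T3,T5}
Step 11: wait(T2) -> count=0 queue=[] holders={T2,T3,T5}
Step 12: wait(T1) -> count=0 queue=[T1] holders={T2,T3,T5}
Final holders: {T2,T3,T5} -> T4 not in holders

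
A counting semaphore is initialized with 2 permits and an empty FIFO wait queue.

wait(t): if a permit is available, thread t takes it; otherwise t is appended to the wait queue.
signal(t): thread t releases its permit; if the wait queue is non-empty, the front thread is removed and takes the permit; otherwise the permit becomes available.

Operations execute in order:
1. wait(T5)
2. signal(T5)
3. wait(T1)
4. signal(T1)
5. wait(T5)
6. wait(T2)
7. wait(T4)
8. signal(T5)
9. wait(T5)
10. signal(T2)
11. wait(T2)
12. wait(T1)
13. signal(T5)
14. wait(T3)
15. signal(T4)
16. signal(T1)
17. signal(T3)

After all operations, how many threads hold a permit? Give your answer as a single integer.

Answer: 1

Derivation:
Step 1: wait(T5) -> count=1 queue=[] holders={T5}
Step 2: signal(T5) -> count=2 queue=[] holders={none}
Step 3: wait(T1) -> count=1 queue=[] holders={T1}
Step 4: signal(T1) -> count=2 queue=[] holders={none}
Step 5: wait(T5) -> count=1 queue=[] holders={T5}
Step 6: wait(T2) -> count=0 queue=[] holders={T2,T5}
Step 7: wait(T4) -> count=0 queue=[T4] holders={T2,T5}
Step 8: signal(T5) -> count=0 queue=[] holders={T2,T4}
Step 9: wait(T5) -> count=0 queue=[T5] holders={T2,T4}
Step 10: signal(T2) -> count=0 queue=[] holders={T4,T5}
Step 11: wait(T2) -> count=0 queue=[T2] holders={T4,T5}
Step 12: wait(T1) -> count=0 queue=[T2,T1] holders={T4,T5}
Step 13: signal(T5) -> count=0 queue=[T1] holders={T2,T4}
Step 14: wait(T3) -> count=0 queue=[T1,T3] holders={T2,T4}
Step 15: signal(T4) -> count=0 queue=[T3] holders={T1,T2}
Step 16: signal(T1) -> count=0 queue=[] holders={T2,T3}
Step 17: signal(T3) -> count=1 queue=[] holders={T2}
Final holders: {T2} -> 1 thread(s)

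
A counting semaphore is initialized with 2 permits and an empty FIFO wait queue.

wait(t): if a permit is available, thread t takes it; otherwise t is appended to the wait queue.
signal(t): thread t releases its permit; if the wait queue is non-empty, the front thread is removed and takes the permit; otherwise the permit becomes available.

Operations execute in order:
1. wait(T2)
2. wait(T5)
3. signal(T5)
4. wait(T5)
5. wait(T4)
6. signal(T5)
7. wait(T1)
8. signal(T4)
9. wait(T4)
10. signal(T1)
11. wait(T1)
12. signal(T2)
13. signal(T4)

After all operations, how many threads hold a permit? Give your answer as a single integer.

Step 1: wait(T2) -> count=1 queue=[] holders={T2}
Step 2: wait(T5) -> count=0 queue=[] holders={T2,T5}
Step 3: signal(T5) -> count=1 queue=[] holders={T2}
Step 4: wait(T5) -> count=0 queue=[] holders={T2,T5}
Step 5: wait(T4) -> count=0 queue=[T4] holders={T2,T5}
Step 6: signal(T5) -> count=0 queue=[] holders={T2,T4}
Step 7: wait(T1) -> count=0 queue=[T1] holders={T2,T4}
Step 8: signal(T4) -> count=0 queue=[] holders={T1,T2}
Step 9: wait(T4) -> count=0 queue=[T4] holders={T1,T2}
Step 10: signal(T1) -> count=0 queue=[] holders={T2,T4}
Step 11: wait(T1) -> count=0 queue=[T1] holders={T2,T4}
Step 12: signal(T2) -> count=0 queue=[] holders={T1,T4}
Step 13: signal(T4) -> count=1 queue=[] holders={T1}
Final holders: {T1} -> 1 thread(s)

Answer: 1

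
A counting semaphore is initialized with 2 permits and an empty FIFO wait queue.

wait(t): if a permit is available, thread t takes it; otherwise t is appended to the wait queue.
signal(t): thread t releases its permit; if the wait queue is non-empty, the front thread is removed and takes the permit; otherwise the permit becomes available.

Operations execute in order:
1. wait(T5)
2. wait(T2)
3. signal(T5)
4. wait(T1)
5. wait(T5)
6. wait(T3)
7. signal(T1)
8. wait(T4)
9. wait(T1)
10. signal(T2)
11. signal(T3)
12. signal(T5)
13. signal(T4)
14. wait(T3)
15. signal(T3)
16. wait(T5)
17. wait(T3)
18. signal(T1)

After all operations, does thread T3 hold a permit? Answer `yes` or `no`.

Step 1: wait(T5) -> count=1 queue=[] holders={T5}
Step 2: wait(T2) -> count=0 queue=[] holders={T2,T5}
Step 3: signal(T5) -> count=1 queue=[] holders={T2}
Step 4: wait(T1) -> count=0 queue=[] holders={T1,T2}
Step 5: wait(T5) -> count=0 queue=[T5] holders={T1,T2}
Step 6: wait(T3) -> count=0 queue=[T5,T3] holders={T1,T2}
Step 7: signal(T1) -> count=0 queue=[T3] holders={T2,T5}
Step 8: wait(T4) -> count=0 queue=[T3,T4] holders={T2,T5}
Step 9: wait(T1) -> count=0 queue=[T3,T4,T1] holders={T2,T5}
Step 10: signal(T2) -> count=0 queue=[T4,T1] holders={T3,T5}
Step 11: signal(T3) -> count=0 queue=[T1] holders={T4,T5}
Step 12: signal(T5) -> count=0 queue=[] holders={T1,T4}
Step 13: signal(T4) -> count=1 queue=[] holders={T1}
Step 14: wait(T3) -> count=0 queue=[] holders={T1,T3}
Step 15: signal(T3) -> count=1 queue=[] holders={T1}
Step 16: wait(T5) -> count=0 queue=[] holders={T1,T5}
Step 17: wait(T3) -> count=0 queue=[T3] holders={T1,T5}
Step 18: signal(T1) -> count=0 queue=[] holders={T3,T5}
Final holders: {T3,T5} -> T3 in holders

Answer: yes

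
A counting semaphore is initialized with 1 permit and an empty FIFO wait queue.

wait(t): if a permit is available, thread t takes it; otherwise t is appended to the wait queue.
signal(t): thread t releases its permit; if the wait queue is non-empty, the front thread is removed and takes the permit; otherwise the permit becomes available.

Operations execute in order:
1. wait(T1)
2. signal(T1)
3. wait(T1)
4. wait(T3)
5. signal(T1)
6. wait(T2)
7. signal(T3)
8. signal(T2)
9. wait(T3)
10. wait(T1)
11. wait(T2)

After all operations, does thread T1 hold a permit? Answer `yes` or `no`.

Answer: no

Derivation:
Step 1: wait(T1) -> count=0 queue=[] holders={T1}
Step 2: signal(T1) -> count=1 queue=[] holders={none}
Step 3: wait(T1) -> count=0 queue=[] holders={T1}
Step 4: wait(T3) -> count=0 queue=[T3] holders={T1}
Step 5: signal(T1) -> count=0 queue=[] holders={T3}
Step 6: wait(T2) -> count=0 queue=[T2] holders={T3}
Step 7: signal(T3) -> count=0 queue=[] holders={T2}
Step 8: signal(T2) -> count=1 queue=[] holders={none}
Step 9: wait(T3) -> count=0 queue=[] holders={T3}
Step 10: wait(T1) -> count=0 queue=[T1] holders={T3}
Step 11: wait(T2) -> count=0 queue=[T1,T2] holders={T3}
Final holders: {T3} -> T1 not in holders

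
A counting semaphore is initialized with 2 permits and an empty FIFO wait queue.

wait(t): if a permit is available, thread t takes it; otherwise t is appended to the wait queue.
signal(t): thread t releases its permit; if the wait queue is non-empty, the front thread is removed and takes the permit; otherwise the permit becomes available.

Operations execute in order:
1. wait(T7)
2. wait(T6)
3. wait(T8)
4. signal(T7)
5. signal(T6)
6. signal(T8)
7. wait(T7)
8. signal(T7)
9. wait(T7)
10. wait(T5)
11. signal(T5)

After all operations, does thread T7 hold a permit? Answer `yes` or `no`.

Answer: yes

Derivation:
Step 1: wait(T7) -> count=1 queue=[] holders={T7}
Step 2: wait(T6) -> count=0 queue=[] holders={T6,T7}
Step 3: wait(T8) -> count=0 queue=[T8] holders={T6,T7}
Step 4: signal(T7) -> count=0 queue=[] holders={T6,T8}
Step 5: signal(T6) -> count=1 queue=[] holders={T8}
Step 6: signal(T8) -> count=2 queue=[] holders={none}
Step 7: wait(T7) -> count=1 queue=[] holders={T7}
Step 8: signal(T7) -> count=2 queue=[] holders={none}
Step 9: wait(T7) -> count=1 queue=[] holders={T7}
Step 10: wait(T5) -> count=0 queue=[] holders={T5,T7}
Step 11: signal(T5) -> count=1 queue=[] holders={T7}
Final holders: {T7} -> T7 in holders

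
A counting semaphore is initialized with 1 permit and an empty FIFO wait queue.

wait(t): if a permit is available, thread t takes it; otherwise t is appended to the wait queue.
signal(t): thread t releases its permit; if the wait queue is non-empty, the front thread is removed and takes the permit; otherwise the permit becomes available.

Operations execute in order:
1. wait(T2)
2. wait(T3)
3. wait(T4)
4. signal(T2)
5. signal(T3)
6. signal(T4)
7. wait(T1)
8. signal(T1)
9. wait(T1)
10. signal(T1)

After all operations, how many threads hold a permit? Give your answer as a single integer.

Answer: 0

Derivation:
Step 1: wait(T2) -> count=0 queue=[] holders={T2}
Step 2: wait(T3) -> count=0 queue=[T3] holders={T2}
Step 3: wait(T4) -> count=0 queue=[T3,T4] holders={T2}
Step 4: signal(T2) -> count=0 queue=[T4] holders={T3}
Step 5: signal(T3) -> count=0 queue=[] holders={T4}
Step 6: signal(T4) -> count=1 queue=[] holders={none}
Step 7: wait(T1) -> count=0 queue=[] holders={T1}
Step 8: signal(T1) -> count=1 queue=[] holders={none}
Step 9: wait(T1) -> count=0 queue=[] holders={T1}
Step 10: signal(T1) -> count=1 queue=[] holders={none}
Final holders: {none} -> 0 thread(s)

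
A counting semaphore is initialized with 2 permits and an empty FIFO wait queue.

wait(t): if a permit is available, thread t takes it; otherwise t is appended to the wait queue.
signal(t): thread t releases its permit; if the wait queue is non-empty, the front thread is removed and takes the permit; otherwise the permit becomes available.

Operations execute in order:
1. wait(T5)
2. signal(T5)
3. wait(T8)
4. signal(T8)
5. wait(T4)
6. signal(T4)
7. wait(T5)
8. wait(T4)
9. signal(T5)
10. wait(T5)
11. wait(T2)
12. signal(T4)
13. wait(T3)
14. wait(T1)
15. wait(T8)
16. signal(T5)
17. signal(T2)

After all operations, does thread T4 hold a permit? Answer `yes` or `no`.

Answer: no

Derivation:
Step 1: wait(T5) -> count=1 queue=[] holders={T5}
Step 2: signal(T5) -> count=2 queue=[] holders={none}
Step 3: wait(T8) -> count=1 queue=[] holders={T8}
Step 4: signal(T8) -> count=2 queue=[] holders={none}
Step 5: wait(T4) -> count=1 queue=[] holders={T4}
Step 6: signal(T4) -> count=2 queue=[] holders={none}
Step 7: wait(T5) -> count=1 queue=[] holders={T5}
Step 8: wait(T4) -> count=0 queue=[] holders={T4,T5}
Step 9: signal(T5) -> count=1 queue=[] holders={T4}
Step 10: wait(T5) -> count=0 queue=[] holders={T4,T5}
Step 11: wait(T2) -> count=0 queue=[T2] holders={T4,T5}
Step 12: signal(T4) -> count=0 queue=[] holders={T2,T5}
Step 13: wait(T3) -> count=0 queue=[T3] holders={T2,T5}
Step 14: wait(T1) -> count=0 queue=[T3,T1] holders={T2,T5}
Step 15: wait(T8) -> count=0 queue=[T3,T1,T8] holders={T2,T5}
Step 16: signal(T5) -> count=0 queue=[T1,T8] holders={T2,T3}
Step 17: signal(T2) -> count=0 queue=[T8] holders={T1,T3}
Final holders: {T1,T3} -> T4 not in holders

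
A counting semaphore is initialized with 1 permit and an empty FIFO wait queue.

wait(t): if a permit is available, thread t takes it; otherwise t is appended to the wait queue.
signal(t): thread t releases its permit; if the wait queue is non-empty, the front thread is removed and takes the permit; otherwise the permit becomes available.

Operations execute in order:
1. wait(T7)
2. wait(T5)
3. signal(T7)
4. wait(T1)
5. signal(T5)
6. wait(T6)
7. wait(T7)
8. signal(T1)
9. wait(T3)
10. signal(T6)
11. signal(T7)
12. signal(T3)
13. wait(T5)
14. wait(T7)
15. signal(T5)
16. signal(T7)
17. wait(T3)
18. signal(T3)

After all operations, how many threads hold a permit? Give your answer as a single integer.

Answer: 0

Derivation:
Step 1: wait(T7) -> count=0 queue=[] holders={T7}
Step 2: wait(T5) -> count=0 queue=[T5] holders={T7}
Step 3: signal(T7) -> count=0 queue=[] holders={T5}
Step 4: wait(T1) -> count=0 queue=[T1] holders={T5}
Step 5: signal(T5) -> count=0 queue=[] holders={T1}
Step 6: wait(T6) -> count=0 queue=[T6] holders={T1}
Step 7: wait(T7) -> count=0 queue=[T6,T7] holders={T1}
Step 8: signal(T1) -> count=0 queue=[T7] holders={T6}
Step 9: wait(T3) -> count=0 queue=[T7,T3] holders={T6}
Step 10: signal(T6) -> count=0 queue=[T3] holders={T7}
Step 11: signal(T7) -> count=0 queue=[] holders={T3}
Step 12: signal(T3) -> count=1 queue=[] holders={none}
Step 13: wait(T5) -> count=0 queue=[] holders={T5}
Step 14: wait(T7) -> count=0 queue=[T7] holders={T5}
Step 15: signal(T5) -> count=0 queue=[] holders={T7}
Step 16: signal(T7) -> count=1 queue=[] holders={none}
Step 17: wait(T3) -> count=0 queue=[] holders={T3}
Step 18: signal(T3) -> count=1 queue=[] holders={none}
Final holders: {none} -> 0 thread(s)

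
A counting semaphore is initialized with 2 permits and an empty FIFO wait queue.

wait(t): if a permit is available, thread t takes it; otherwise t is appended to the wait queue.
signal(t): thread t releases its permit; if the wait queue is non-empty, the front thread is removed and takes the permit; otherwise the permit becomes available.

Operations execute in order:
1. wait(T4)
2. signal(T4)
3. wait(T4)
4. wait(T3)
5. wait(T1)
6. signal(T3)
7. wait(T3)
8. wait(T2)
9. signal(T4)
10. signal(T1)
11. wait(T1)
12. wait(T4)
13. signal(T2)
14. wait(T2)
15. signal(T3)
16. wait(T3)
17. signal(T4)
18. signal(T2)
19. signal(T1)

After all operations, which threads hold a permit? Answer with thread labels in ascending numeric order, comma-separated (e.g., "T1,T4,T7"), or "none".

Answer: T3

Derivation:
Step 1: wait(T4) -> count=1 queue=[] holders={T4}
Step 2: signal(T4) -> count=2 queue=[] holders={none}
Step 3: wait(T4) -> count=1 queue=[] holders={T4}
Step 4: wait(T3) -> count=0 queue=[] holders={T3,T4}
Step 5: wait(T1) -> count=0 queue=[T1] holders={T3,T4}
Step 6: signal(T3) -> count=0 queue=[] holders={T1,T4}
Step 7: wait(T3) -> count=0 queue=[T3] holders={T1,T4}
Step 8: wait(T2) -> count=0 queue=[T3,T2] holders={T1,T4}
Step 9: signal(T4) -> count=0 queue=[T2] holders={T1,T3}
Step 10: signal(T1) -> count=0 queue=[] holders={T2,T3}
Step 11: wait(T1) -> count=0 queue=[T1] holders={T2,T3}
Step 12: wait(T4) -> count=0 queue=[T1,T4] holders={T2,T3}
Step 13: signal(T2) -> count=0 queue=[T4] holders={T1,T3}
Step 14: wait(T2) -> count=0 queue=[T4,T2] holders={T1,T3}
Step 15: signal(T3) -> count=0 queue=[T2] holders={T1,T4}
Step 16: wait(T3) -> count=0 queue=[T2,T3] holders={T1,T4}
Step 17: signal(T4) -> count=0 queue=[T3] holders={T1,T2}
Step 18: signal(T2) -> count=0 queue=[] holders={T1,T3}
Step 19: signal(T1) -> count=1 queue=[] holders={T3}
Final holders: T3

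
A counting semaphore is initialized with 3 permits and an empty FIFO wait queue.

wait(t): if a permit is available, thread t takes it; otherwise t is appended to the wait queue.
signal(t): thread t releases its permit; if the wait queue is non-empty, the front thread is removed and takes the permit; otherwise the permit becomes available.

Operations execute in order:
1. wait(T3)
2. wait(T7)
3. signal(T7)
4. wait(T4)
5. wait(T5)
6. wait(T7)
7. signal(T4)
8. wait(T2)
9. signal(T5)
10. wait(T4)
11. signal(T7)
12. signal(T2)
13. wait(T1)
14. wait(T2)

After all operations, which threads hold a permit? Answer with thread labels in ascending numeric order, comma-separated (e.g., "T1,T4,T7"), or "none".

Answer: T1,T3,T4

Derivation:
Step 1: wait(T3) -> count=2 queue=[] holders={T3}
Step 2: wait(T7) -> count=1 queue=[] holders={T3,T7}
Step 3: signal(T7) -> count=2 queue=[] holders={T3}
Step 4: wait(T4) -> count=1 queue=[] holders={T3,T4}
Step 5: wait(T5) -> count=0 queue=[] holders={T3,T4,T5}
Step 6: wait(T7) -> count=0 queue=[T7] holders={T3,T4,T5}
Step 7: signal(T4) -> count=0 queue=[] holders={T3,T5,T7}
Step 8: wait(T2) -> count=0 queue=[T2] holders={T3,T5,T7}
Step 9: signal(T5) -> count=0 queue=[] holders={T2,T3,T7}
Step 10: wait(T4) -> count=0 queue=[T4] holders={T2,T3,T7}
Step 11: signal(T7) -> count=0 queue=[] holders={T2,T3,T4}
Step 12: signal(T2) -> count=1 queue=[] holders={T3,T4}
Step 13: wait(T1) -> count=0 queue=[] holders={T1,T3,T4}
Step 14: wait(T2) -> count=0 queue=[T2] holders={T1,T3,T4}
Final holders: T1,T3,T4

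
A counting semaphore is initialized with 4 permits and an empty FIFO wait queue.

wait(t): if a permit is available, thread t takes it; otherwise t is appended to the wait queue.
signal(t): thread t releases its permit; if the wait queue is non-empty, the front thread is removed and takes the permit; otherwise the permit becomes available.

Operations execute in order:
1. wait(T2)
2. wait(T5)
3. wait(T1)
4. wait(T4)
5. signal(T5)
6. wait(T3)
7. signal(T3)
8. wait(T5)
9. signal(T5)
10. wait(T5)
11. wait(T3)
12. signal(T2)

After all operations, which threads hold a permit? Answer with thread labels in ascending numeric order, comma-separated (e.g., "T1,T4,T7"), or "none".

Step 1: wait(T2) -> count=3 queue=[] holders={T2}
Step 2: wait(T5) -> count=2 queue=[] holders={T2,T5}
Step 3: wait(T1) -> count=1 queue=[] holders={T1,T2,T5}
Step 4: wait(T4) -> count=0 queue=[] holders={T1,T2,T4,T5}
Step 5: signal(T5) -> count=1 queue=[] holders={T1,T2,T4}
Step 6: wait(T3) -> count=0 queue=[] holders={T1,T2,T3,T4}
Step 7: signal(T3) -> count=1 queue=[] holders={T1,T2,T4}
Step 8: wait(T5) -> count=0 queue=[] holders={T1,T2,T4,T5}
Step 9: signal(T5) -> count=1 queue=[] holders={T1,T2,T4}
Step 10: wait(T5) -> count=0 queue=[] holders={T1,T2,T4,T5}
Step 11: wait(T3) -> count=0 queue=[T3] holders={T1,T2,T4,T5}
Step 12: signal(T2) -> count=0 queue=[] holders={T1,T3,T4,T5}
Final holders: T1,T3,T4,T5

Answer: T1,T3,T4,T5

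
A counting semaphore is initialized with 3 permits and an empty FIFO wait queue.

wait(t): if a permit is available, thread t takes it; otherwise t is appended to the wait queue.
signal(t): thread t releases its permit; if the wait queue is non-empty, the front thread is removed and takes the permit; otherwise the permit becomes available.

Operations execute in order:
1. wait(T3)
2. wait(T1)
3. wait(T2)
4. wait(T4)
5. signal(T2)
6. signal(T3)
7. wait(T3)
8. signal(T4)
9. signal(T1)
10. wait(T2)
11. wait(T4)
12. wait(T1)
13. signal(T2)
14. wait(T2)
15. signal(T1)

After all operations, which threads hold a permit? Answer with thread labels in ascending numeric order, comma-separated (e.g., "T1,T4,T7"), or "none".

Step 1: wait(T3) -> count=2 queue=[] holders={T3}
Step 2: wait(T1) -> count=1 queue=[] holders={T1,T3}
Step 3: wait(T2) -> count=0 queue=[] holders={T1,T2,T3}
Step 4: wait(T4) -> count=0 queue=[T4] holders={T1,T2,T3}
Step 5: signal(T2) -> count=0 queue=[] holders={T1,T3,T4}
Step 6: signal(T3) -> count=1 queue=[] holders={T1,T4}
Step 7: wait(T3) -> count=0 queue=[] holders={T1,T3,T4}
Step 8: signal(T4) -> count=1 queue=[] holders={T1,T3}
Step 9: signal(T1) -> count=2 queue=[] holders={T3}
Step 10: wait(T2) -> count=1 queue=[] holders={T2,T3}
Step 11: wait(T4) -> count=0 queue=[] holders={T2,T3,T4}
Step 12: wait(T1) -> count=0 queue=[T1] holders={T2,T3,T4}
Step 13: signal(T2) -> count=0 queue=[] holders={T1,T3,T4}
Step 14: wait(T2) -> count=0 queue=[T2] holders={T1,T3,T4}
Step 15: signal(T1) -> count=0 queue=[] holders={T2,T3,T4}
Final holders: T2,T3,T4

Answer: T2,T3,T4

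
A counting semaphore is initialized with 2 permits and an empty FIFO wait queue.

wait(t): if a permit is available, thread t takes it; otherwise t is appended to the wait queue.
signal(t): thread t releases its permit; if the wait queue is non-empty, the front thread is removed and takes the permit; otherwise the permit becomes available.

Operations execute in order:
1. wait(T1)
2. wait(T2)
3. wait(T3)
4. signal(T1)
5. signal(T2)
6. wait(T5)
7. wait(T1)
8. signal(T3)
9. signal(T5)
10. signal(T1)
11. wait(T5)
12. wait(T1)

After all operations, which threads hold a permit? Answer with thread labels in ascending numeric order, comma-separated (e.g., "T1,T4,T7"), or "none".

Answer: T1,T5

Derivation:
Step 1: wait(T1) -> count=1 queue=[] holders={T1}
Step 2: wait(T2) -> count=0 queue=[] holders={T1,T2}
Step 3: wait(T3) -> count=0 queue=[T3] holders={T1,T2}
Step 4: signal(T1) -> count=0 queue=[] holders={T2,T3}
Step 5: signal(T2) -> count=1 queue=[] holders={T3}
Step 6: wait(T5) -> count=0 queue=[] holders={T3,T5}
Step 7: wait(T1) -> count=0 queue=[T1] holders={T3,T5}
Step 8: signal(T3) -> count=0 queue=[] holders={T1,T5}
Step 9: signal(T5) -> count=1 queue=[] holders={T1}
Step 10: signal(T1) -> count=2 queue=[] holders={none}
Step 11: wait(T5) -> count=1 queue=[] holders={T5}
Step 12: wait(T1) -> count=0 queue=[] holders={T1,T5}
Final holders: T1,T5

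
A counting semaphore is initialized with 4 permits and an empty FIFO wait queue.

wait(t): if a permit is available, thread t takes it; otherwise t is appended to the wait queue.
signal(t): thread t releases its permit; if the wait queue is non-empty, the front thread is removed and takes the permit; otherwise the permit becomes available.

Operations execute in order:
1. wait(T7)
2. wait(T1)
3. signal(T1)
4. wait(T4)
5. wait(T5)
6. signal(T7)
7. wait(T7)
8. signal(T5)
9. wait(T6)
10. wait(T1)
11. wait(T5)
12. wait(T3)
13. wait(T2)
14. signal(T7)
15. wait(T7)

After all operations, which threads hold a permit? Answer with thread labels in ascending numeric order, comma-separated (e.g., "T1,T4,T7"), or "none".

Step 1: wait(T7) -> count=3 queue=[] holders={T7}
Step 2: wait(T1) -> count=2 queue=[] holders={T1,T7}
Step 3: signal(T1) -> count=3 queue=[] holders={T7}
Step 4: wait(T4) -> count=2 queue=[] holders={T4,T7}
Step 5: wait(T5) -> count=1 queue=[] holders={T4,T5,T7}
Step 6: signal(T7) -> count=2 queue=[] holders={T4,T5}
Step 7: wait(T7) -> count=1 queue=[] holders={T4,T5,T7}
Step 8: signal(T5) -> count=2 queue=[] holders={T4,T7}
Step 9: wait(T6) -> count=1 queue=[] holders={T4,T6,T7}
Step 10: wait(T1) -> count=0 queue=[] holders={T1,T4,T6,T7}
Step 11: wait(T5) -> count=0 queue=[T5] holders={T1,T4,T6,T7}
Step 12: wait(T3) -> count=0 queue=[T5,T3] holders={T1,T4,T6,T7}
Step 13: wait(T2) -> count=0 queue=[T5,T3,T2] holders={T1,T4,T6,T7}
Step 14: signal(T7) -> count=0 queue=[T3,T2] holders={T1,T4,T5,T6}
Step 15: wait(T7) -> count=0 queue=[T3,T2,T7] holders={T1,T4,T5,T6}
Final holders: T1,T4,T5,T6

Answer: T1,T4,T5,T6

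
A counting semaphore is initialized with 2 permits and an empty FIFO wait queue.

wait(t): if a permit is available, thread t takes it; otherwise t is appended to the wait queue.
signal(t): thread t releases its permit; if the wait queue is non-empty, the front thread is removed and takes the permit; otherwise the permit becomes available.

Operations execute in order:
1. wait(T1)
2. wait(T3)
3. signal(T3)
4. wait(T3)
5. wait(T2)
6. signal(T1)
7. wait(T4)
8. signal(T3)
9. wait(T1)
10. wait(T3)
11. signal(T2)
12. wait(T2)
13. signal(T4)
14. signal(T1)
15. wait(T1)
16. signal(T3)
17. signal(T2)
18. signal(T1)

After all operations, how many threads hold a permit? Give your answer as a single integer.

Step 1: wait(T1) -> count=1 queue=[] holders={T1}
Step 2: wait(T3) -> count=0 queue=[] holders={T1,T3}
Step 3: signal(T3) -> count=1 queue=[] holders={T1}
Step 4: wait(T3) -> count=0 queue=[] holders={T1,T3}
Step 5: wait(T2) -> count=0 queue=[T2] holders={T1,T3}
Step 6: signal(T1) -> count=0 queue=[] holders={T2,T3}
Step 7: wait(T4) -> count=0 queue=[T4] holders={T2,T3}
Step 8: signal(T3) -> count=0 queue=[] holders={T2,T4}
Step 9: wait(T1) -> count=0 queue=[T1] holders={T2,T4}
Step 10: wait(T3) -> count=0 queue=[T1,T3] holders={T2,T4}
Step 11: signal(T2) -> count=0 queue=[T3] holders={T1,T4}
Step 12: wait(T2) -> count=0 queue=[T3,T2] holders={T1,T4}
Step 13: signal(T4) -> count=0 queue=[T2] holders={T1,T3}
Step 14: signal(T1) -> count=0 queue=[] holders={T2,T3}
Step 15: wait(T1) -> count=0 queue=[T1] holders={T2,T3}
Step 16: signal(T3) -> count=0 queue=[] holders={T1,T2}
Step 17: signal(T2) -> count=1 queue=[] holders={T1}
Step 18: signal(T1) -> count=2 queue=[] holders={none}
Final holders: {none} -> 0 thread(s)

Answer: 0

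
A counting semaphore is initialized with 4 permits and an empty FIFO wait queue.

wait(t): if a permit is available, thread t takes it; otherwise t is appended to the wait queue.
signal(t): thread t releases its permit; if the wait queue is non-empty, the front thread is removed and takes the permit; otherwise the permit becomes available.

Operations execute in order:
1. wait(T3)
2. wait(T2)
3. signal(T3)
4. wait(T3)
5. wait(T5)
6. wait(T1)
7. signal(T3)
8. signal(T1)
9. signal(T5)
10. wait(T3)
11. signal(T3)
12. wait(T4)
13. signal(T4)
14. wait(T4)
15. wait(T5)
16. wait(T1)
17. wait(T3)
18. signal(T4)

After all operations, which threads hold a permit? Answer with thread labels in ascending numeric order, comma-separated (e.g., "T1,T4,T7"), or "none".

Step 1: wait(T3) -> count=3 queue=[] holders={T3}
Step 2: wait(T2) -> count=2 queue=[] holders={T2,T3}
Step 3: signal(T3) -> count=3 queue=[] holders={T2}
Step 4: wait(T3) -> count=2 queue=[] holders={T2,T3}
Step 5: wait(T5) -> count=1 queue=[] holders={T2,T3,T5}
Step 6: wait(T1) -> count=0 queue=[] holders={T1,T2,T3,T5}
Step 7: signal(T3) -> count=1 queue=[] holders={T1,T2,T5}
Step 8: signal(T1) -> count=2 queue=[] holders={T2,T5}
Step 9: signal(T5) -> count=3 queue=[] holders={T2}
Step 10: wait(T3) -> count=2 queue=[] holders={T2,T3}
Step 11: signal(T3) -> count=3 queue=[] holders={T2}
Step 12: wait(T4) -> count=2 queue=[] holders={T2,T4}
Step 13: signal(T4) -> count=3 queue=[] holders={T2}
Step 14: wait(T4) -> count=2 queue=[] holders={T2,T4}
Step 15: wait(T5) -> count=1 queue=[] holders={T2,T4,T5}
Step 16: wait(T1) -> count=0 queue=[] holders={T1,T2,T4,T5}
Step 17: wait(T3) -> count=0 queue=[T3] holders={T1,T2,T4,T5}
Step 18: signal(T4) -> count=0 queue=[] holders={T1,T2,T3,T5}
Final holders: T1,T2,T3,T5

Answer: T1,T2,T3,T5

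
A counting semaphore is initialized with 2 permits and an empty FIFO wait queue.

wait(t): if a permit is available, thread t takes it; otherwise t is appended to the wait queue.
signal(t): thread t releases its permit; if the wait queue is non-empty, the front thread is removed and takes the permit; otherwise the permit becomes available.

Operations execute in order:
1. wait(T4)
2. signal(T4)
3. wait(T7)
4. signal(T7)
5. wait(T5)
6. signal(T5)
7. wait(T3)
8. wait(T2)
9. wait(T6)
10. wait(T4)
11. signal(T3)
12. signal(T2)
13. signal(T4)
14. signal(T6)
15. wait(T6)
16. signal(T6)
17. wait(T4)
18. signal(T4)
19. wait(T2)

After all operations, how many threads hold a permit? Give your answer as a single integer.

Step 1: wait(T4) -> count=1 queue=[] holders={T4}
Step 2: signal(T4) -> count=2 queue=[] holders={none}
Step 3: wait(T7) -> count=1 queue=[] holders={T7}
Step 4: signal(T7) -> count=2 queue=[] holders={none}
Step 5: wait(T5) -> count=1 queue=[] holders={T5}
Step 6: signal(T5) -> count=2 queue=[] holders={none}
Step 7: wait(T3) -> count=1 queue=[] holders={T3}
Step 8: wait(T2) -> count=0 queue=[] holders={T2,T3}
Step 9: wait(T6) -> count=0 queue=[T6] holders={T2,T3}
Step 10: wait(T4) -> count=0 queue=[T6,T4] holders={T2,T3}
Step 11: signal(T3) -> count=0 queue=[T4] holders={T2,T6}
Step 12: signal(T2) -> count=0 queue=[] holders={T4,T6}
Step 13: signal(T4) -> count=1 queue=[] holders={T6}
Step 14: signal(T6) -> count=2 queue=[] holders={none}
Step 15: wait(T6) -> count=1 queue=[] holders={T6}
Step 16: signal(T6) -> count=2 queue=[] holders={none}
Step 17: wait(T4) -> count=1 queue=[] holders={T4}
Step 18: signal(T4) -> count=2 queue=[] holders={none}
Step 19: wait(T2) -> count=1 queue=[] holders={T2}
Final holders: {T2} -> 1 thread(s)

Answer: 1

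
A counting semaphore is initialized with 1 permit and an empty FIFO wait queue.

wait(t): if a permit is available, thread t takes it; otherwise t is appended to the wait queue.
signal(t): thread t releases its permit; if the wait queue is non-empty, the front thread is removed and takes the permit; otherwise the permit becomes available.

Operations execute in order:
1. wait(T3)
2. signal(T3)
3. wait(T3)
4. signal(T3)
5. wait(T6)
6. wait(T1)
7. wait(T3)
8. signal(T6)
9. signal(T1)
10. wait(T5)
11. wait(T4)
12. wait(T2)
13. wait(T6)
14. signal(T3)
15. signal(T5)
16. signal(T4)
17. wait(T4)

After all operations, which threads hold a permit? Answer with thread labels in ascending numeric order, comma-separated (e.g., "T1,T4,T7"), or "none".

Answer: T2

Derivation:
Step 1: wait(T3) -> count=0 queue=[] holders={T3}
Step 2: signal(T3) -> count=1 queue=[] holders={none}
Step 3: wait(T3) -> count=0 queue=[] holders={T3}
Step 4: signal(T3) -> count=1 queue=[] holders={none}
Step 5: wait(T6) -> count=0 queue=[] holders={T6}
Step 6: wait(T1) -> count=0 queue=[T1] holders={T6}
Step 7: wait(T3) -> count=0 queue=[T1,T3] holders={T6}
Step 8: signal(T6) -> count=0 queue=[T3] holders={T1}
Step 9: signal(T1) -> count=0 queue=[] holders={T3}
Step 10: wait(T5) -> count=0 queue=[T5] holders={T3}
Step 11: wait(T4) -> count=0 queue=[T5,T4] holders={T3}
Step 12: wait(T2) -> count=0 queue=[T5,T4,T2] holders={T3}
Step 13: wait(T6) -> count=0 queue=[T5,T4,T2,T6] holders={T3}
Step 14: signal(T3) -> count=0 queue=[T4,T2,T6] holders={T5}
Step 15: signal(T5) -> count=0 queue=[T2,T6] holders={T4}
Step 16: signal(T4) -> count=0 queue=[T6] holders={T2}
Step 17: wait(T4) -> count=0 queue=[T6,T4] holders={T2}
Final holders: T2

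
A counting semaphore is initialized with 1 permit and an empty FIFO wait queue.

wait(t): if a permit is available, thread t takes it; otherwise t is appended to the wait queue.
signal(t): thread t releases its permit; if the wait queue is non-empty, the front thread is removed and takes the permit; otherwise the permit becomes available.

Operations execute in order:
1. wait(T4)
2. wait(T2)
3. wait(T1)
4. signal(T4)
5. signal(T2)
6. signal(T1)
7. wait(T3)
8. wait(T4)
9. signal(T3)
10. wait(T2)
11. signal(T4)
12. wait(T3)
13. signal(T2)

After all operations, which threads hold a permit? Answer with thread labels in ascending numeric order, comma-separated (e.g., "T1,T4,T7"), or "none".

Step 1: wait(T4) -> count=0 queue=[] holders={T4}
Step 2: wait(T2) -> count=0 queue=[T2] holders={T4}
Step 3: wait(T1) -> count=0 queue=[T2,T1] holders={T4}
Step 4: signal(T4) -> count=0 queue=[T1] holders={T2}
Step 5: signal(T2) -> count=0 queue=[] holders={T1}
Step 6: signal(T1) -> count=1 queue=[] holders={none}
Step 7: wait(T3) -> count=0 queue=[] holders={T3}
Step 8: wait(T4) -> count=0 queue=[T4] holders={T3}
Step 9: signal(T3) -> count=0 queue=[] holders={T4}
Step 10: wait(T2) -> count=0 queue=[T2] holders={T4}
Step 11: signal(T4) -> count=0 queue=[] holders={T2}
Step 12: wait(T3) -> count=0 queue=[T3] holders={T2}
Step 13: signal(T2) -> count=0 queue=[] holders={T3}
Final holders: T3

Answer: T3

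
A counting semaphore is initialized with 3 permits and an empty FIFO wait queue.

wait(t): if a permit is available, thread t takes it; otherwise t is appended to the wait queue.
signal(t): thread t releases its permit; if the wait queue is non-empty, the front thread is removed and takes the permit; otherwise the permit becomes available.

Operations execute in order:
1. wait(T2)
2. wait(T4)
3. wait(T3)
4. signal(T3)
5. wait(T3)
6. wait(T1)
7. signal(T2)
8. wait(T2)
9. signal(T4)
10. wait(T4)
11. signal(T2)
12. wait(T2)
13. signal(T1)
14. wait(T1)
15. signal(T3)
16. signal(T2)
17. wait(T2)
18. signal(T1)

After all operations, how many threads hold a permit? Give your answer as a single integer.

Answer: 2

Derivation:
Step 1: wait(T2) -> count=2 queue=[] holders={T2}
Step 2: wait(T4) -> count=1 queue=[] holders={T2,T4}
Step 3: wait(T3) -> count=0 queue=[] holders={T2,T3,T4}
Step 4: signal(T3) -> count=1 queue=[] holders={T2,T4}
Step 5: wait(T3) -> count=0 queue=[] holders={T2,T3,T4}
Step 6: wait(T1) -> count=0 queue=[T1] holders={T2,T3,T4}
Step 7: signal(T2) -> count=0 queue=[] holders={T1,T3,T4}
Step 8: wait(T2) -> count=0 queue=[T2] holders={T1,T3,T4}
Step 9: signal(T4) -> count=0 queue=[] holders={T1,T2,T3}
Step 10: wait(T4) -> count=0 queue=[T4] holders={T1,T2,T3}
Step 11: signal(T2) -> count=0 queue=[] holders={T1,T3,T4}
Step 12: wait(T2) -> count=0 queue=[T2] holders={T1,T3,T4}
Step 13: signal(T1) -> count=0 queue=[] holders={T2,T3,T4}
Step 14: wait(T1) -> count=0 queue=[T1] holders={T2,T3,T4}
Step 15: signal(T3) -> count=0 queue=[] holders={T1,T2,T4}
Step 16: signal(T2) -> count=1 queue=[] holders={T1,T4}
Step 17: wait(T2) -> count=0 queue=[] holders={T1,T2,T4}
Step 18: signal(T1) -> count=1 queue=[] holders={T2,T4}
Final holders: {T2,T4} -> 2 thread(s)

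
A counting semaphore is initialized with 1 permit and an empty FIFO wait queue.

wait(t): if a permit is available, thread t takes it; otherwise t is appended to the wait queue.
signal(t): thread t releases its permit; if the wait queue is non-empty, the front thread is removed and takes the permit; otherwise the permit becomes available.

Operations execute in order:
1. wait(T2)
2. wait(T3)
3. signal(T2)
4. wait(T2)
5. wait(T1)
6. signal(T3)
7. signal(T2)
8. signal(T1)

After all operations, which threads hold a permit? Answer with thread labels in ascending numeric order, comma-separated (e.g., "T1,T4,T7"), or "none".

Answer: none

Derivation:
Step 1: wait(T2) -> count=0 queue=[] holders={T2}
Step 2: wait(T3) -> count=0 queue=[T3] holders={T2}
Step 3: signal(T2) -> count=0 queue=[] holders={T3}
Step 4: wait(T2) -> count=0 queue=[T2] holders={T3}
Step 5: wait(T1) -> count=0 queue=[T2,T1] holders={T3}
Step 6: signal(T3) -> count=0 queue=[T1] holders={T2}
Step 7: signal(T2) -> count=0 queue=[] holders={T1}
Step 8: signal(T1) -> count=1 queue=[] holders={none}
Final holders: none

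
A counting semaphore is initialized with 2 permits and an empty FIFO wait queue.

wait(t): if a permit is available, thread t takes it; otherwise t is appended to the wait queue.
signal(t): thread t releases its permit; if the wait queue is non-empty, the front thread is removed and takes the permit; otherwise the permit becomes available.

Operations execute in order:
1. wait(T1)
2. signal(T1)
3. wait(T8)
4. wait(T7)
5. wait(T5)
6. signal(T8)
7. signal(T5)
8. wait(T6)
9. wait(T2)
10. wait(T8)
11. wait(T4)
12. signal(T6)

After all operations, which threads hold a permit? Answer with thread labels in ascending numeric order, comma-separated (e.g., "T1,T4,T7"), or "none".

Answer: T2,T7

Derivation:
Step 1: wait(T1) -> count=1 queue=[] holders={T1}
Step 2: signal(T1) -> count=2 queue=[] holders={none}
Step 3: wait(T8) -> count=1 queue=[] holders={T8}
Step 4: wait(T7) -> count=0 queue=[] holders={T7,T8}
Step 5: wait(T5) -> count=0 queue=[T5] holders={T7,T8}
Step 6: signal(T8) -> count=0 queue=[] holders={T5,T7}
Step 7: signal(T5) -> count=1 queue=[] holders={T7}
Step 8: wait(T6) -> count=0 queue=[] holders={T6,T7}
Step 9: wait(T2) -> count=0 queue=[T2] holders={T6,T7}
Step 10: wait(T8) -> count=0 queue=[T2,T8] holders={T6,T7}
Step 11: wait(T4) -> count=0 queue=[T2,T8,T4] holders={T6,T7}
Step 12: signal(T6) -> count=0 queue=[T8,T4] holders={T2,T7}
Final holders: T2,T7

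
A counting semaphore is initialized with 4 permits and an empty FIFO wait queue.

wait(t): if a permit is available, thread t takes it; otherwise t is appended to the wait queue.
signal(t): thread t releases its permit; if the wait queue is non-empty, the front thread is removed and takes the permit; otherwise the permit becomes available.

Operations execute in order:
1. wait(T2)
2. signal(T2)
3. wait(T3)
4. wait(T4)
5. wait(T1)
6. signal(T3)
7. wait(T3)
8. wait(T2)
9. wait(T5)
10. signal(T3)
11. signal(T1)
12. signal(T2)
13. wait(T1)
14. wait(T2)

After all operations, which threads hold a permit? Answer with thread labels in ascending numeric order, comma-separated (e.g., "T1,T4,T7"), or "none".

Answer: T1,T2,T4,T5

Derivation:
Step 1: wait(T2) -> count=3 queue=[] holders={T2}
Step 2: signal(T2) -> count=4 queue=[] holders={none}
Step 3: wait(T3) -> count=3 queue=[] holders={T3}
Step 4: wait(T4) -> count=2 queue=[] holders={T3,T4}
Step 5: wait(T1) -> count=1 queue=[] holders={T1,T3,T4}
Step 6: signal(T3) -> count=2 queue=[] holders={T1,T4}
Step 7: wait(T3) -> count=1 queue=[] holders={T1,T3,T4}
Step 8: wait(T2) -> count=0 queue=[] holders={T1,T2,T3,T4}
Step 9: wait(T5) -> count=0 queue=[T5] holders={T1,T2,T3,T4}
Step 10: signal(T3) -> count=0 queue=[] holders={T1,T2,T4,T5}
Step 11: signal(T1) -> count=1 queue=[] holders={T2,T4,T5}
Step 12: signal(T2) -> count=2 queue=[] holders={T4,T5}
Step 13: wait(T1) -> count=1 queue=[] holders={T1,T4,T5}
Step 14: wait(T2) -> count=0 queue=[] holders={T1,T2,T4,T5}
Final holders: T1,T2,T4,T5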